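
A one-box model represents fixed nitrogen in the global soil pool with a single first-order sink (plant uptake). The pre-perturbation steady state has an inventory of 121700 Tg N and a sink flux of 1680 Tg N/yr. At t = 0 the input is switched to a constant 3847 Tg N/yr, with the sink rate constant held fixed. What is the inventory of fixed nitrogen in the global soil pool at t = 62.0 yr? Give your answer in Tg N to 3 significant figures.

212000 Tg N

Residence time τ = M₀/F₀ = 72.44 yr. The eventual steady state is M_∞ = M₀·(F₁/F₀) = 121700 × 3847/1680 = 278680 Tg N.
The anomaly ΔM(t) = M(t) − M_∞ decays as ΔM₀·e^(−t/τ) with ΔM₀ = 121700 − 278680 = −157000 Tg N.
At t = 62.0 yr, e^(−t/τ) = e^(−0.8559) = 0.4249, so ΔM = −66700 Tg N and M = 278680 − 66700 = 211980 Tg N.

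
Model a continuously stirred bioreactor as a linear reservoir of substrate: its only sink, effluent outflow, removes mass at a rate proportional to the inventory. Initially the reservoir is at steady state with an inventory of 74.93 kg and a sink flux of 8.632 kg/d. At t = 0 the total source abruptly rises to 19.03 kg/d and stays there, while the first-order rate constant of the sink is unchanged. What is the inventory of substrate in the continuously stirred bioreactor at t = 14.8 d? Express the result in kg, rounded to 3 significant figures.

τ = M₀/F₀ = 74.93/8.632 = 8.680 d; rate constant k = 1/τ.
New steady state M_∞ = F₁/k = F₁·τ = 19.03 × 8.680 = 165.19 kg.
M(t) = M_∞ + (M₀ − M_∞)·e^(−t/τ); t/τ = 14.8/8.680 = 1.705, so e^(−t/τ) = 0.1818.
M(t) = 165.19 − 90.26 × 0.1818 = 148.78 kg.

149 kg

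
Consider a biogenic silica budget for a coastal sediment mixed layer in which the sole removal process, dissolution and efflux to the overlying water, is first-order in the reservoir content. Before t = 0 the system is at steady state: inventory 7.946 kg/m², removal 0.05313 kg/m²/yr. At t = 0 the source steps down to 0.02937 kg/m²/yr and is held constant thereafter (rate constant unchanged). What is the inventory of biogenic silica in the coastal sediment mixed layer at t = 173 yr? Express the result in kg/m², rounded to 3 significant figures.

τ = M₀/F₀ = 7.946/0.05313 = 149.6 yr; rate constant k = 1/τ.
New steady state M_∞ = F₁/k = F₁·τ = 0.02937 × 149.6 = 4.3925 kg/m².
M(t) = M_∞ + (M₀ − M_∞)·e^(−t/τ); t/τ = 173/149.6 = 1.157, so e^(−t/τ) = 0.3145.
M(t) = 4.3925 + 3.553 × 0.3145 = 5.5101 kg/m².

5.51 kg/m²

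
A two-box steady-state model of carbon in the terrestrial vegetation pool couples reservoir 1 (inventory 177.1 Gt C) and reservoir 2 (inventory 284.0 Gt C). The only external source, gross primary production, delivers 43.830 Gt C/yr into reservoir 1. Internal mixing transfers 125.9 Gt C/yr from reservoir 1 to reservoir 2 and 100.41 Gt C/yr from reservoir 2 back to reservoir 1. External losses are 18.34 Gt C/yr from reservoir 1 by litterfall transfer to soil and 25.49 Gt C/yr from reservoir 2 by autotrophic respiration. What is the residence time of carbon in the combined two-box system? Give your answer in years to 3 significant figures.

10.5 yr

Treat the two boxes together as one reservoir: the mixing fluxes between them are internal recycling, so τ = ΣM / Σ(external losses).
M_total = 177.1 + 284.0 = 461.10 Gt C.
ΣF_external_out = 18.34 + 25.49 = 43.830 Gt C/yr.
τ = M_total / ΣF_ext = 461.10 / 43.830 = 10.52 yr.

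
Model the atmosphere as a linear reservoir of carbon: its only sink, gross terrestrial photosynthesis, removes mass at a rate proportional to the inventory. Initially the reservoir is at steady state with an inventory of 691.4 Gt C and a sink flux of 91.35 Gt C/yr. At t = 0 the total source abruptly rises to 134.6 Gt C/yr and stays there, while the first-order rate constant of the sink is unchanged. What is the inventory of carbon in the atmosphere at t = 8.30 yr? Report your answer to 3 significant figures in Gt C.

909 Gt C

τ = M₀/F₀ = 691.4/91.35 = 7.569 yr; rate constant k = 1/τ.
New steady state M_∞ = F₁/k = F₁·τ = 134.6 × 7.569 = 1018.7 Gt C.
M(t) = M_∞ + (M₀ − M_∞)·e^(−t/τ); t/τ = 8.30/7.569 = 1.097, so e^(−t/τ) = 0.3340.
M(t) = 1018.7 − 327.3 × 0.3340 = 909.41 Gt C.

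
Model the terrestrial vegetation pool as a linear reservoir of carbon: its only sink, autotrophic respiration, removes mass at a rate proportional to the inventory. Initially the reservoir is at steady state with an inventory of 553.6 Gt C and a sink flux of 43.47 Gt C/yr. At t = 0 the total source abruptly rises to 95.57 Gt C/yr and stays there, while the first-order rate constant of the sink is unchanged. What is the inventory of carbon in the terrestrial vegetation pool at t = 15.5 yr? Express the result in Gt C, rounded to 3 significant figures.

Residence time τ = M₀/F₀ = 12.74 yr. The eventual steady state is M_∞ = M₀·(F₁/F₀) = 553.6 × 95.57/43.47 = 1217.1 Gt C.
The anomaly ΔM(t) = M(t) − M_∞ decays as ΔM₀·e^(−t/τ) with ΔM₀ = 553.6 − 1217.1 = −663.5 Gt C.
At t = 15.5 yr, e^(−t/τ) = e^(−1.217) = 0.2961, so ΔM = −196.5 Gt C and M = 1217.1 − 196.5 = 1020.6 Gt C.

1020 Gt C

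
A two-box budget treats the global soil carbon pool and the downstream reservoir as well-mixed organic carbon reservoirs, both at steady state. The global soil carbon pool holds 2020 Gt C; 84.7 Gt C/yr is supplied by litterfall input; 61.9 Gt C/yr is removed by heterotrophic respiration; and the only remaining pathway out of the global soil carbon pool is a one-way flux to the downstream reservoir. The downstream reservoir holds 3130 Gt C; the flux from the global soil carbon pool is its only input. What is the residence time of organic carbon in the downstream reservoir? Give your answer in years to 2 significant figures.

140 yr

Balance the global soil carbon pool: ΣF_in = 84.700 Gt C/yr.
Flux to the downstream reservoir = ΣF_in − (61.9) = 22.800 Gt C/yr.
At steady state the output of the downstream reservoir equals its input, 22.800 Gt C/yr.
τ = M / F = 3130 / 22.800 = 137.3 yr.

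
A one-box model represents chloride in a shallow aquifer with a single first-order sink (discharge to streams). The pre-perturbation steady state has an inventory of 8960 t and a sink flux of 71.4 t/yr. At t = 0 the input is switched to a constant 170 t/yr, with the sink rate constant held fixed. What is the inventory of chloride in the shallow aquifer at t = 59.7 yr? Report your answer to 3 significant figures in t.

13600 t

Residence time τ = M₀/F₀ = 125.5 yr. The eventual steady state is M_∞ = M₀·(F₁/F₀) = 8960 × 170/71.4 = 21333 t.
The anomaly ΔM(t) = M(t) − M_∞ decays as ΔM₀·e^(−t/τ) with ΔM₀ = 8960 − 21333 = −12370 t.
At t = 59.7 yr, e^(−t/τ) = e^(−0.4757) = 0.6214, so ΔM = −7689 t and M = 21333 − 7689 = 13644 t.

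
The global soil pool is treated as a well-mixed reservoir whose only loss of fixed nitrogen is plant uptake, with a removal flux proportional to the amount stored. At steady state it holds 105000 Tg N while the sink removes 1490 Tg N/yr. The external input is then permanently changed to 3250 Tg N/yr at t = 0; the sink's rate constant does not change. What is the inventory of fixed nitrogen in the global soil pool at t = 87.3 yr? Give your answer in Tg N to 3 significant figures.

193000 Tg N

τ = M₀/F₀ = 105000/1490 = 70.47 yr; rate constant k = 1/τ.
New steady state M_∞ = F₁/k = F₁·τ = 3250 × 70.47 = 229030 Tg N.
M(t) = M_∞ + (M₀ − M_∞)·e^(−t/τ); t/τ = 87.3/70.47 = 1.239, so e^(−t/τ) = 0.2897.
M(t) = 229030 − 124000 × 0.2897 = 193090 Tg N.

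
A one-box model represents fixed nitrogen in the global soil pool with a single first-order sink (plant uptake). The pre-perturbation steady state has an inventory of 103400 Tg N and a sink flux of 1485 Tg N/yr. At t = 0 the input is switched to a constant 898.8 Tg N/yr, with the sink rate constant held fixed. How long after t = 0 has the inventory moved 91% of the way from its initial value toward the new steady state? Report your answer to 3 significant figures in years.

168 yr

τ = M₀/F₀ = 103400/1485 = 69.63 yr.
The remaining gap fraction is e^(−t/τ); 91% covered ⇒ e^(−t/τ) = 0.0900.
t = −τ ln(0.0900) = 69.63 × 2.408 = 167.7 yr.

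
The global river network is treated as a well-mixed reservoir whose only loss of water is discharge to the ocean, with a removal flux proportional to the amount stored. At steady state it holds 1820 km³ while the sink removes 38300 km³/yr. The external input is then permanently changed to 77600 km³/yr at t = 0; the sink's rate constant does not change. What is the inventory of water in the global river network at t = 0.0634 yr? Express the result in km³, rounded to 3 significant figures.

3200 km³

τ = M₀/F₀ = 1820/38300 = 0.04752 yr; rate constant k = 1/τ.
New steady state M_∞ = F₁/k = F₁·τ = 77600 × 0.04752 = 3687.5 km³.
M(t) = M_∞ + (M₀ − M_∞)·e^(−t/τ); t/τ = 0.0634/0.04752 = 1.334, so e^(−t/τ) = 0.2634.
M(t) = 3687.5 − 1868 × 0.2634 = 3195.7 km³.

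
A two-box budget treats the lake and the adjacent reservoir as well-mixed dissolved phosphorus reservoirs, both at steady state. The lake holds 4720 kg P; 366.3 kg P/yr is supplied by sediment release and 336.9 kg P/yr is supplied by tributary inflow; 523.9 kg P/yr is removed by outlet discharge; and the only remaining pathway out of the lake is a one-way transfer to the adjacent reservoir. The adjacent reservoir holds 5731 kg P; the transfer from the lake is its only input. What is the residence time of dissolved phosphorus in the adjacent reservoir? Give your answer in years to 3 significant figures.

32.0 yr

Balance the lake: ΣF_in = 366.3 + 336.9 = 703.20 kg P/yr.
Transfer to the adjacent reservoir = ΣF_in − (523.9) = 179.30 kg P/yr.
At steady state the output of the adjacent reservoir equals its input, 179.30 kg P/yr.
τ = M / F = 5731 / 179.30 = 31.96 yr.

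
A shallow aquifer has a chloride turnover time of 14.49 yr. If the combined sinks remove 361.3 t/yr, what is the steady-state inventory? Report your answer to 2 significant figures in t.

τ = M/F ⇒ M = τ × F = 14.49 × 361.3 = 5235 t.

5200 t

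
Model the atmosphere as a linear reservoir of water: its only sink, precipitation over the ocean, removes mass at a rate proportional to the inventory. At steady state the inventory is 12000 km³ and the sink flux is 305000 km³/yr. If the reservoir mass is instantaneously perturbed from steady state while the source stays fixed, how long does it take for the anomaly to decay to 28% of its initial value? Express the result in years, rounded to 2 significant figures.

For a linear reservoir the anomaly decays as exp(−t/τ) with τ = M/F = 12000/305000 = 0.03934 yr.
exp(−t/τ) = 0.28 ⇒ t = −τ ln(0.28) = 0.03934 × 1.273 = 0.05008 yr.

0.050 yr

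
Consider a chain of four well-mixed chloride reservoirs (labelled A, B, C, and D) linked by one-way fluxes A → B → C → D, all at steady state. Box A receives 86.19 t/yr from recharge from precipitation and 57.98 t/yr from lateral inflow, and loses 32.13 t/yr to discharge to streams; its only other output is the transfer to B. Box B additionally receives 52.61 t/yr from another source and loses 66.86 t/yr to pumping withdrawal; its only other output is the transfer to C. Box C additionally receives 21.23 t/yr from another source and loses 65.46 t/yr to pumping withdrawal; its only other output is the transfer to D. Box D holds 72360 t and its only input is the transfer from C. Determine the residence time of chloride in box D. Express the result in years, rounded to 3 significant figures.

Box A: F(A→B) = (86.19 + 57.98) − 32.13 = 112.04 t/yr.
Box B: F(B→C) = (112.04 + 52.61) − 66.86 = 97.790 t/yr.
Box C: F(C→D) = (97.790 + 21.23) − 65.46 = 53.560 t/yr.
Box D throughput = its input = 53.560 t/yr; τ = 72360 / 53.560 = 1351 yr.

1350 yr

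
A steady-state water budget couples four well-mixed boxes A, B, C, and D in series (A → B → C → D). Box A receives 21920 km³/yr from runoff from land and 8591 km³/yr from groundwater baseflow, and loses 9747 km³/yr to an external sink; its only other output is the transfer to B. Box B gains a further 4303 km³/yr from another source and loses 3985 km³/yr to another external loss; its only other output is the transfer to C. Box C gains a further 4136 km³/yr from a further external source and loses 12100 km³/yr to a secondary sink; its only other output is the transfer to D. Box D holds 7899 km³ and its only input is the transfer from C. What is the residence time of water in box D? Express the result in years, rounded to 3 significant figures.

Box A: F(A→B) = (21920 + 8591) − 9747 = 20764 km³/yr.
Box B: F(B→C) = (20764 + 4303) − 3985 = 21082 km³/yr.
Box C: F(C→D) = (21082 + 4136) − 12100 = 13118 km³/yr.
Box D throughput = its input = 13118 km³/yr; τ = 7899 / 13118 = 0.6021 yr.

0.602 yr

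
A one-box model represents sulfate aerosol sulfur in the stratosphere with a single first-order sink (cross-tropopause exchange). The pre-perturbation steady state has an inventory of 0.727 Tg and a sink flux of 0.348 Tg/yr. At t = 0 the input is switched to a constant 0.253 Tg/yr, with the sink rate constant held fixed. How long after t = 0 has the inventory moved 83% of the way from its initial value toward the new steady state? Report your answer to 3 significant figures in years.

τ = M₀/F₀ = 0.727/0.348 = 2.089 yr.
The remaining gap fraction is e^(−t/τ); 83% covered ⇒ e^(−t/τ) = 0.170.
t = −τ ln(0.170) = 2.089 × 1.772 = 3.702 yr.

3.70 yr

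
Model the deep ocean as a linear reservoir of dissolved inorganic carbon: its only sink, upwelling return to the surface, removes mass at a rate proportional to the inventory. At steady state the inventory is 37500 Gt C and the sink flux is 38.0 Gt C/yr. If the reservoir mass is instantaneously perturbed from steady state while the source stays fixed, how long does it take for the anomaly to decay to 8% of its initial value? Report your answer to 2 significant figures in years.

2500 yr

For a linear reservoir the anomaly decays as exp(−t/τ) with τ = M/F = 37500/38.0 = 986.8 yr.
exp(−t/τ) = 0.08 ⇒ t = −τ ln(0.08) = 986.8 × 2.526 = 2492 yr.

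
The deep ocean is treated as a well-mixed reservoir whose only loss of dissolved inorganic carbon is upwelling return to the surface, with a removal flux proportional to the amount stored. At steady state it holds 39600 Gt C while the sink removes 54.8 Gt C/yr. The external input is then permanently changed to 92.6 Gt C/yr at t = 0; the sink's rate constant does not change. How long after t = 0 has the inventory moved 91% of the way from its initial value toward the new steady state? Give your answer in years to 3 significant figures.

1740 yr

τ = M₀/F₀ = 39600/54.8 = 722.6 yr.
The remaining gap fraction is e^(−t/τ); 91% covered ⇒ e^(−t/τ) = 0.0900.
t = −τ ln(0.0900) = 722.6 × 2.408 = 1740 yr.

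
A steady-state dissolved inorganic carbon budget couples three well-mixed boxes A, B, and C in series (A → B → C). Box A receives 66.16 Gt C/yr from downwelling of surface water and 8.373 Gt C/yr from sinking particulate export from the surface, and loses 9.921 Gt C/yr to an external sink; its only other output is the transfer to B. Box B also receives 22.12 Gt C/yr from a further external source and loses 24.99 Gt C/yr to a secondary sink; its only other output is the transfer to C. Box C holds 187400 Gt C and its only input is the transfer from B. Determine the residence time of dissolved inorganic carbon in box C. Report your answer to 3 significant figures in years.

Box A: F(A→B) = (66.16 + 8.373) − 9.921 = 64.612 Gt C/yr.
Box B: F(B→C) = (64.612 + 22.12) − 24.99 = 61.742 Gt C/yr.
Box C throughput = its input = 61.742 Gt C/yr; τ = 187400 / 61.742 = 3035 yr.

3040 yr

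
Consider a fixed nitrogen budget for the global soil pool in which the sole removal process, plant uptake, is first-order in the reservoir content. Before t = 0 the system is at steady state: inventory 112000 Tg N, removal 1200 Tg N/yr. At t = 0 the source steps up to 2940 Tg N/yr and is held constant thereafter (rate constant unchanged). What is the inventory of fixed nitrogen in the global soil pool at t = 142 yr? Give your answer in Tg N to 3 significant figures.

Residence time τ = M₀/F₀ = 93.33 yr. The eventual steady state is M_∞ = M₀·(F₁/F₀) = 112000 × 2940/1200 = 274400 Tg N.
The anomaly ΔM(t) = M(t) − M_∞ decays as ΔM₀·e^(−t/τ) with ΔM₀ = 112000 − 274400 = −162400 Tg N.
At t = 142 yr, e^(−t/τ) = e^(−1.521) = 0.2184, so ΔM = −35470 Tg N and M = 274400 − 35470 = 238930 Tg N.

239000 Tg N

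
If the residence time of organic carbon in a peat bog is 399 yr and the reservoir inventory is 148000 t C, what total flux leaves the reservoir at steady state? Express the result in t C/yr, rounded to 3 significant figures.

371 t C/yr

F = M / τ = 148000 / 399 = 370.9 t C/yr.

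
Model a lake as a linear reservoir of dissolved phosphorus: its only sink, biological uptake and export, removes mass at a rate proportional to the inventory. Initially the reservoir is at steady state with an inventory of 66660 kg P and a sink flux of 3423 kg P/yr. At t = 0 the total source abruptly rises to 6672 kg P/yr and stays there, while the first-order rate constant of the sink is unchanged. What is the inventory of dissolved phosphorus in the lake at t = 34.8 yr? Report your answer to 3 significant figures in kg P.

τ = M₀/F₀ = 66660/3423 = 19.47 yr; rate constant k = 1/τ.
New steady state M_∞ = F₁/k = F₁·τ = 6672 × 19.47 = 129930 kg P.
M(t) = M_∞ + (M₀ − M_∞)·e^(−t/τ); t/τ = 34.8/19.47 = 1.787, so e^(−t/τ) = 0.1675.
M(t) = 129930 − 63270 × 0.1675 = 119340 kg P.

119000 kg P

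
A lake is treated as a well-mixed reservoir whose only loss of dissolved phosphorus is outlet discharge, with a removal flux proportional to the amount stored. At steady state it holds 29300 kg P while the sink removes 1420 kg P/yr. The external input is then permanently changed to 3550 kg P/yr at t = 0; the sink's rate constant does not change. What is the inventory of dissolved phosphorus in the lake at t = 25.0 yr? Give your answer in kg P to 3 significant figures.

The sink rate constant is k = F₀/M₀ = 1420/29300 = 0.04846 yr⁻¹.
Solving dM/dt = F₁ − kM with M(0) = M₀ gives M(t) = F₁/k + (M₀ − F₁/k)·e^(−kt).
F₁/k = 3550/0.04846 = 73250 kg P; kt = 0.04846 × 25.0 = 1.212, e^(−kt) = 0.2977.
M(25.0) = 73250 + (29300 − 73250) × 0.2977 = 73250 − 13080 = 60165 kg P.

60200 kg P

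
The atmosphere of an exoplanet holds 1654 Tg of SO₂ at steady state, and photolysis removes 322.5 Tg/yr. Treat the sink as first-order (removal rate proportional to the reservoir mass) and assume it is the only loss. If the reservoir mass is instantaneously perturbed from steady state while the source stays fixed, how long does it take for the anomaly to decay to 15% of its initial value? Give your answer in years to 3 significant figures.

9.73 yr

For a linear reservoir the anomaly decays as exp(−t/τ) with τ = M/F = 1654/322.5 = 5.129 yr.
exp(−t/τ) = 0.15 ⇒ t = −τ ln(0.15) = 5.129 × 1.897 = 9.730 yr.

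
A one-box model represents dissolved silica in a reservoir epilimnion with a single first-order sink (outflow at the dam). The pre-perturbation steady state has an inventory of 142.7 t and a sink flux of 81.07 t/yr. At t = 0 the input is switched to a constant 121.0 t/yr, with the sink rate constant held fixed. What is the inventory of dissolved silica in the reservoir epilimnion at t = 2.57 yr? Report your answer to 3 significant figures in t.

197 t

Residence time τ = M₀/F₀ = 1.760 yr. The eventual steady state is M_∞ = M₀·(F₁/F₀) = 142.7 × 121.0/81.07 = 212.99 t.
The anomaly ΔM(t) = M(t) − M_∞ decays as ΔM₀·e^(−t/τ) with ΔM₀ = 142.7 − 212.99 = −70.29 t.
At t = 2.57 yr, e^(−t/τ) = e^(−1.460) = 0.2322, so ΔM = −16.32 t and M = 212.99 − 16.32 = 196.66 t.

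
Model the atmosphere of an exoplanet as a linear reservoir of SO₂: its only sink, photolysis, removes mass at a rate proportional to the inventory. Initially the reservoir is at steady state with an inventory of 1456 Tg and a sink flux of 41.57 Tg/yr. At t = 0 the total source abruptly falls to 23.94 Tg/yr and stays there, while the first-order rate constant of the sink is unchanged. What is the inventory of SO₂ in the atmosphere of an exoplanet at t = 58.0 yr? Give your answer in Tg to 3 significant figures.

τ = M₀/F₀ = 1456/41.57 = 35.03 yr; rate constant k = 1/τ.
New steady state M_∞ = F₁/k = F₁·τ = 23.94 × 35.03 = 838.50 Tg.
M(t) = M_∞ + (M₀ − M_∞)·e^(−t/τ); t/τ = 58.0/35.03 = 1.656, so e^(−t/τ) = 0.1909.
M(t) = 838.50 + 617.5 × 0.1909 = 956.39 Tg.

956 Tg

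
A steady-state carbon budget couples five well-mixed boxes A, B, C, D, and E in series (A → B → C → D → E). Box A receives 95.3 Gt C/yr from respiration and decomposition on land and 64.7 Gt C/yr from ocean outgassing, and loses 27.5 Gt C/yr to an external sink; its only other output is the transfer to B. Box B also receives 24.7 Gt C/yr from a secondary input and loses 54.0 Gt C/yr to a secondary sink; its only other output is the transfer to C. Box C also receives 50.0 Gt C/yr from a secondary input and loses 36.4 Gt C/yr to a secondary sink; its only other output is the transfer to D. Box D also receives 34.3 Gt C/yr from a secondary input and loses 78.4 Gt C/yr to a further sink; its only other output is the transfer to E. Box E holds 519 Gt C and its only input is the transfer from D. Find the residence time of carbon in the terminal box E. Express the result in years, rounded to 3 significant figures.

7.14 yr

Box A: F(A→B) = (95.3 + 64.7) − 27.5 = 132.50 Gt C/yr.
Box B: F(B→C) = (132.50 + 24.7) − 54.0 = 103.20 Gt C/yr.
Box C: F(C→D) = (103.20 + 50.0) − 36.4 = 116.80 Gt C/yr.
Box D: F(D→E) = (116.80 + 34.3) − 78.4 = 72.700 Gt C/yr.
Box E throughput = its input = 72.700 Gt C/yr; τ = 519 / 72.700 = 7.139 yr.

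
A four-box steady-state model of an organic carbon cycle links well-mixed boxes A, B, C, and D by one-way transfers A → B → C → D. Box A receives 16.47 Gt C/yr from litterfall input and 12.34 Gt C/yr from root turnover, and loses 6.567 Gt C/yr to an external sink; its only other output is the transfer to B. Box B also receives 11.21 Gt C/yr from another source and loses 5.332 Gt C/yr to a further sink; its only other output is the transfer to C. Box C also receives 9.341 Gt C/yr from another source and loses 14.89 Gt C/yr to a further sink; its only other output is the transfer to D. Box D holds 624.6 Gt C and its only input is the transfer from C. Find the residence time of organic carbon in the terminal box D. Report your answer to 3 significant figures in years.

27.7 yr

Box A: F(A→B) = (16.47 + 12.34) − 6.567 = 22.243 Gt C/yr.
Box B: F(B→C) = (22.243 + 11.21) − 5.332 = 28.121 Gt C/yr.
Box C: F(C→D) = (28.121 + 9.341) − 14.89 = 22.572 Gt C/yr.
Box D throughput = its input = 22.572 Gt C/yr; τ = 624.6 / 22.572 = 27.67 yr.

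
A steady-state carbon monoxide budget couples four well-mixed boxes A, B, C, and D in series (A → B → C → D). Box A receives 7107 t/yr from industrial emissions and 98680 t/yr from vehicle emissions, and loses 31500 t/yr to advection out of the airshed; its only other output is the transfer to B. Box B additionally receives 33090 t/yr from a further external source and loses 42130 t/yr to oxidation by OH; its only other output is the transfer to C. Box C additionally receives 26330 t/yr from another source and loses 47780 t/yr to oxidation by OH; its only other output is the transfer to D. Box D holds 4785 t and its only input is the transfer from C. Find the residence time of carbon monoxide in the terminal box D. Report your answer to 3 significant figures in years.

0.109 yr

Box A: F(A→B) = (7107 + 98680) − 31500 = 74287 t/yr.
Box B: F(B→C) = (74287 + 33090) − 42130 = 65247 t/yr.
Box C: F(C→D) = (65247 + 26330) − 47780 = 43797 t/yr.
Box D throughput = its input = 43797 t/yr; τ = 4785 / 43797 = 0.1093 yr.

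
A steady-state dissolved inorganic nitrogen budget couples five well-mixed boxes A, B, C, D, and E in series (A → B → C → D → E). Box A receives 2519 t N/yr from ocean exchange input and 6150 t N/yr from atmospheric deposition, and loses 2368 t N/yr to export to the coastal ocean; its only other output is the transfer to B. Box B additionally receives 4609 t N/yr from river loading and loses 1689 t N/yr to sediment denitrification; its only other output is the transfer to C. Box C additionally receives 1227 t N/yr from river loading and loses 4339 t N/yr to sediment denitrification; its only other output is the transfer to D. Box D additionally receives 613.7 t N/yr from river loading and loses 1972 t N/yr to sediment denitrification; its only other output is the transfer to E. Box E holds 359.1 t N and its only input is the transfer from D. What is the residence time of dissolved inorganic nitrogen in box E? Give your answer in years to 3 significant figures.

0.0756 yr

Box A: F(A→B) = (2519 + 6150) − 2368 = 6301.0 t N/yr.
Box B: F(B→C) = (6301.0 + 4609) − 1689 = 9221.0 t N/yr.
Box C: F(C→D) = (9221.0 + 1227) − 4339 = 6109.0 t N/yr.
Box D: F(D→E) = (6109.0 + 613.7) − 1972 = 4750.7 t N/yr.
Box E throughput = its input = 4750.7 t N/yr; τ = 359.1 / 4750.7 = 0.07559 yr.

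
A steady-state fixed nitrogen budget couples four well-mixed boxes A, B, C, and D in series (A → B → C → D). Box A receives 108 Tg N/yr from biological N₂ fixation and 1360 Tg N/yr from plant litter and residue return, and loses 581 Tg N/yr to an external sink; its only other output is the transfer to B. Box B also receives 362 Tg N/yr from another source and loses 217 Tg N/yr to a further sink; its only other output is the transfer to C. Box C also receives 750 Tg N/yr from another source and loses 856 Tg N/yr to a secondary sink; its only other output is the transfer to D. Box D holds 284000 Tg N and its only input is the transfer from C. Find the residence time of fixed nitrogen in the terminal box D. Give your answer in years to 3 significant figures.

307 yr

Box A: F(A→B) = (108 + 1360) − 581 = 887.00 Tg N/yr.
Box B: F(B→C) = (887.00 + 362) − 217 = 1032.0 Tg N/yr.
Box C: F(C→D) = (1032.0 + 750) − 856 = 926.00 Tg N/yr.
Box D throughput = its input = 926.00 Tg N/yr; τ = 284000 / 926.00 = 306.7 yr.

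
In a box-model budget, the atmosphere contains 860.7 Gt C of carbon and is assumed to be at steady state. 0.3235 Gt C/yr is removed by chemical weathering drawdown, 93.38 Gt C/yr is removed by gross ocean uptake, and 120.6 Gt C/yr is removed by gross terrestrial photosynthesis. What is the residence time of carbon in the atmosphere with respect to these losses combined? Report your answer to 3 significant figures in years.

4.02 yr

Total removal = 0.3235 + 93.38 + 120.6 = 214.30 Gt C/yr.
τ = M / ΣF_out = 860.7 / 214.30 = 4.016 yr.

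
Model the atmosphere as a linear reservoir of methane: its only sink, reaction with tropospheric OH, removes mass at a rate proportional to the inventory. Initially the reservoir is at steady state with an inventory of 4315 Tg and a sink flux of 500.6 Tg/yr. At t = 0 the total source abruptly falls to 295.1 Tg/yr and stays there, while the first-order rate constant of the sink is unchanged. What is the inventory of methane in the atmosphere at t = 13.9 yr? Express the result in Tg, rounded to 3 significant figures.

2900 Tg

The sink rate constant is k = F₀/M₀ = 500.6/4315 = 0.1160 yr⁻¹.
Solving dM/dt = F₁ − kM with M(0) = M₀ gives M(t) = F₁/k + (M₀ − F₁/k)·e^(−kt).
F₁/k = 295.1/0.1160 = 2543.7 Tg; kt = 0.1160 × 13.9 = 1.613, e^(−kt) = 0.1994.
M(13.9) = 2543.7 + (4315 − 2543.7) × 0.1994 = 2543.7 + 353.2 = 2896.8 Tg.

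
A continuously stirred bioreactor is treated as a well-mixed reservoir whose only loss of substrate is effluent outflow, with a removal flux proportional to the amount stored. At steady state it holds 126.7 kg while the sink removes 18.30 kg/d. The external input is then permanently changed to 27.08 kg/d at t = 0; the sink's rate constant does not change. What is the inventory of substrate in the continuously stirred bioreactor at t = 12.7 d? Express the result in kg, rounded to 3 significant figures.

178 kg

Residence time τ = M₀/F₀ = 6.923 d. The eventual steady state is M_∞ = M₀·(F₁/F₀) = 126.7 × 27.08/18.30 = 187.49 kg.
The anomaly ΔM(t) = M(t) − M_∞ decays as ΔM₀·e^(−t/τ) with ΔM₀ = 126.7 − 187.49 = −60.79 kg.
At t = 12.7 d, e^(−t/τ) = e^(−1.834) = 0.1597, so ΔM = −9.709 kg and M = 187.49 − 9.709 = 177.78 kg.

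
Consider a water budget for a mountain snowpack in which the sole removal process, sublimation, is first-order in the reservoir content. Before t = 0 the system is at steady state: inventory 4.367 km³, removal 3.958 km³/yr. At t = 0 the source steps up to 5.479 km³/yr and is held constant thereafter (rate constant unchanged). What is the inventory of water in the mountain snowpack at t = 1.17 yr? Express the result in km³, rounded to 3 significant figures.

5.46 km³

τ = M₀/F₀ = 4.367/3.958 = 1.103 yr; rate constant k = 1/τ.
New steady state M_∞ = F₁/k = F₁·τ = 5.479 × 1.103 = 6.0452 km³.
M(t) = M_∞ + (M₀ − M_∞)·e^(−t/τ); t/τ = 1.17/1.103 = 1.060, so e^(−t/τ) = 0.3463.
M(t) = 6.0452 − 1.678 × 0.3463 = 5.4640 km³.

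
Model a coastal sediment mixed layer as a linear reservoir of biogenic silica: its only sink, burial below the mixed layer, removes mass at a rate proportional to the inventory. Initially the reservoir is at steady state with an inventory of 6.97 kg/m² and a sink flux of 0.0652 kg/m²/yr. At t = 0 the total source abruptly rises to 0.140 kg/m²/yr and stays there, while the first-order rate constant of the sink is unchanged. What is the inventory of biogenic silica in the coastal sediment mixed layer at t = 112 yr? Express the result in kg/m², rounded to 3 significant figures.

τ = M₀/F₀ = 6.97/0.0652 = 106.9 yr; rate constant k = 1/τ.
New steady state M_∞ = F₁/k = F₁·τ = 0.140 × 106.9 = 14.966 kg/m².
M(t) = M_∞ + (M₀ − M_∞)·e^(−t/τ); t/τ = 112/106.9 = 1.048, so e^(−t/τ) = 0.3507.
M(t) = 14.966 − 7.996 × 0.3507 = 12.162 kg/m².

12.2 kg/m²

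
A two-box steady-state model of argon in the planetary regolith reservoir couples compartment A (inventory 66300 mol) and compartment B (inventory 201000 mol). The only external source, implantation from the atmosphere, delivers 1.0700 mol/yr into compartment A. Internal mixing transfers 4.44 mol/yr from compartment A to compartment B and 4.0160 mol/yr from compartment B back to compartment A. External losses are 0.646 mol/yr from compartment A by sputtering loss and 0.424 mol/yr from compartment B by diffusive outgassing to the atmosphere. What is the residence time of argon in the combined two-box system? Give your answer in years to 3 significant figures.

250000 yr

Residence time in the combined system uses the total inventory and the total *external* removal — internal exchanges between the two boxes cancel.
M_total = 66300 + 201000 = 267300 mol.
ΣF_external_out = 0.646 + 0.424 = 1.0700 mol/yr.
τ = M_total / ΣF_ext = 267300 / 1.0700 = 249800 yr.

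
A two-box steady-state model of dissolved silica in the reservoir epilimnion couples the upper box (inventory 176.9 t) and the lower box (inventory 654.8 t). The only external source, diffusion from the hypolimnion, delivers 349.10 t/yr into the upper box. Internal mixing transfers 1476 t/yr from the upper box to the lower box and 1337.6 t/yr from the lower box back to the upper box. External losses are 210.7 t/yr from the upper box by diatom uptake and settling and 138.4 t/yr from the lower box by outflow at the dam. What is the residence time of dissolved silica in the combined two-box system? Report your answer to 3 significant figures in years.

2.38 yr

For the system as a whole, the A↔B exchange is internal and contributes nothing to the throughput; only the external sinks remove mass.
M_total = 176.9 + 654.8 = 831.70 t.
ΣF_external_out = 210.7 + 138.4 = 349.10 t/yr.
τ = M_total / ΣF_ext = 831.70 / 349.10 = 2.382 yr.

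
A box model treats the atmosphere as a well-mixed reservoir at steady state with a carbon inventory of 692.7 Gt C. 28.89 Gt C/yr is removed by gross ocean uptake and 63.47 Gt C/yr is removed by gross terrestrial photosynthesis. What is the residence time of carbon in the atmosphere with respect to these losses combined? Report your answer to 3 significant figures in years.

Total removal = 28.89 + 63.47 = 92.360 Gt C/yr.
τ = M / ΣF_out = 692.7 / 92.360 = 7.500 yr.

7.50 yr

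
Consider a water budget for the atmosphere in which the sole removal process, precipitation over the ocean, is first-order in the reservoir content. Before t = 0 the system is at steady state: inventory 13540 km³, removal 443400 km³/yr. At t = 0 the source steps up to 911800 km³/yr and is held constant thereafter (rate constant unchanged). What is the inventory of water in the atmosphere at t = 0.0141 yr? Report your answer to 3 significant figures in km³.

18800 km³

Residence time τ = M₀/F₀ = 0.03054 yr. The eventual steady state is M_∞ = M₀·(F₁/F₀) = 13540 × 911800/443400 = 27843 km³.
The anomaly ΔM(t) = M(t) − M_∞ decays as ΔM₀·e^(−t/τ) with ΔM₀ = 13540 − 27843 = −14300 km³.
At t = 0.0141 yr, e^(−t/τ) = e^(−0.4617) = 0.6302, so ΔM = −9014 km³ and M = 27843 − 9014 = 18830 km³.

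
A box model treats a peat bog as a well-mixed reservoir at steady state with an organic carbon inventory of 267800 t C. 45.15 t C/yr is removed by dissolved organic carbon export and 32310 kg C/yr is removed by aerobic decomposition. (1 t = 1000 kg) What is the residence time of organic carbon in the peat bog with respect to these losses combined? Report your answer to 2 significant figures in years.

Convert the aerobic decomposition flux: 32310 kg C/yr = 32.31 t C/yr.
Total removal = 45.15 + 32.31 = 77.460 t C/yr.
τ = M / ΣF_out = 267800 / 77.460 = 3457 yr.

3500 yr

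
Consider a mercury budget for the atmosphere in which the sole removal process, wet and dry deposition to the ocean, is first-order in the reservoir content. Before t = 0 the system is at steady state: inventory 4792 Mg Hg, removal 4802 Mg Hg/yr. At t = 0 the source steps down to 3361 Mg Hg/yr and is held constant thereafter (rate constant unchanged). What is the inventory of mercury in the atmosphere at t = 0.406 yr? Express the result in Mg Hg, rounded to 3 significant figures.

τ = M₀/F₀ = 4792/4802 = 0.9979 yr; rate constant k = 1/τ.
New steady state M_∞ = F₁/k = F₁·τ = 3361 × 0.9979 = 3354.0 Mg Hg.
M(t) = M_∞ + (M₀ − M_∞)·e^(−t/τ); t/τ = 0.406/0.9979 = 0.4068, so e^(−t/τ) = 0.6657.
M(t) = 3354.0 + 1438 × 0.6657 = 4311.3 Mg Hg.

4310 Mg Hg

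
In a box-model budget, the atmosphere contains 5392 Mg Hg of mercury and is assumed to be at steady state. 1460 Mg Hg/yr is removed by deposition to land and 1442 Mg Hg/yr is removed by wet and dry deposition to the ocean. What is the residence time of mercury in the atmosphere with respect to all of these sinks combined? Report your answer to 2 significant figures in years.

Total removal flux = 1460 + 1442 = 2902.0 Mg Hg/yr.
τ = M / ΣF_out = 5392 / 2902.0 = 1.858 yr.

1.9 yr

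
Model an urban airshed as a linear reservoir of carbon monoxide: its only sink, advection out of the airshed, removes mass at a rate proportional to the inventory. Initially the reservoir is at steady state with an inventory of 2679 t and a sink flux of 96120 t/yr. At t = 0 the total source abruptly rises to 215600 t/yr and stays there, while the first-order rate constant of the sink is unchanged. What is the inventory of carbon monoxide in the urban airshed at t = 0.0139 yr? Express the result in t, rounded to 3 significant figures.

The sink rate constant is k = F₀/M₀ = 96120/2679 = 35.88 yr⁻¹.
Solving dM/dt = F₁ − kM with M(0) = M₀ gives M(t) = F₁/k + (M₀ − F₁/k)·e^(−kt).
F₁/k = 215600/35.88 = 6009.1 t; kt = 35.88 × 0.0139 = 0.4987, e^(−kt) = 0.6073.
M(0.0139) = 6009.1 + (2679 − 6009.1) × 0.6073 = 6009.1 − 2022 = 3986.7 t.

3990 t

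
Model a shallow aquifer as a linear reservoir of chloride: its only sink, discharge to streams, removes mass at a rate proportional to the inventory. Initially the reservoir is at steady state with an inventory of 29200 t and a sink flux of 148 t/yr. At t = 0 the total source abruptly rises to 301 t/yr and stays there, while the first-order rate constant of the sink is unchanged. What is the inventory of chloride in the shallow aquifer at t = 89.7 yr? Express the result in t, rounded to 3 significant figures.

Residence time τ = M₀/F₀ = 197.3 yr. The eventual steady state is M_∞ = M₀·(F₁/F₀) = 29200 × 301/148 = 59386 t.
The anomaly ΔM(t) = M(t) − M_∞ decays as ΔM₀·e^(−t/τ) with ΔM₀ = 29200 − 59386 = −30190 t.
At t = 89.7 yr, e^(−t/τ) = e^(−0.4546) = 0.6347, so ΔM = −19160 t and M = 59386 − 19160 = 40228 t.

40200 t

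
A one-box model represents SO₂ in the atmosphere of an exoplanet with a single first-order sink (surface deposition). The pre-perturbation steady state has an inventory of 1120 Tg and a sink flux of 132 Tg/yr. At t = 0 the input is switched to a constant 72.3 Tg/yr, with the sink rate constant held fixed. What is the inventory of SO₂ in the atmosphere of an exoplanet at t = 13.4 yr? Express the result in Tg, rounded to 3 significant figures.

718 Tg

Residence time τ = M₀/F₀ = 8.485 yr. The eventual steady state is M_∞ = M₀·(F₁/F₀) = 1120 × 72.3/132 = 613.45 Tg.
The anomaly ΔM(t) = M(t) − M_∞ decays as ΔM₀·e^(−t/τ) with ΔM₀ = 1120 − 613.45 = 506.5 Tg.
At t = 13.4 yr, e^(−t/τ) = e^(−1.579) = 0.2061, so ΔM = 104.4 Tg and M = 613.45 + 104.4 = 717.86 Tg.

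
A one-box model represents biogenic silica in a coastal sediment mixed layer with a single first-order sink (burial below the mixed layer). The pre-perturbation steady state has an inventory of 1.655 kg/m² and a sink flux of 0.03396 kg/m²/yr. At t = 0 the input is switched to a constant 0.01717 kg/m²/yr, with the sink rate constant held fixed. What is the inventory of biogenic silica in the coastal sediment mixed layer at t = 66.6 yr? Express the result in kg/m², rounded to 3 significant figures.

1.05 kg/m²

The sink rate constant is k = F₀/M₀ = 0.03396/1.655 = 0.02052 yr⁻¹.
Solving dM/dt = F₁ − kM with M(0) = M₀ gives M(t) = F₁/k + (M₀ − F₁/k)·e^(−kt).
F₁/k = 0.01717/0.02052 = 0.83676 kg/m²; kt = 0.02052 × 66.6 = 1.367, e^(−kt) = 0.2550.
M(66.6) = 0.83676 + (1.655 − 0.83676) × 0.2550 = 0.83676 + 0.2086 = 1.0454 kg/m².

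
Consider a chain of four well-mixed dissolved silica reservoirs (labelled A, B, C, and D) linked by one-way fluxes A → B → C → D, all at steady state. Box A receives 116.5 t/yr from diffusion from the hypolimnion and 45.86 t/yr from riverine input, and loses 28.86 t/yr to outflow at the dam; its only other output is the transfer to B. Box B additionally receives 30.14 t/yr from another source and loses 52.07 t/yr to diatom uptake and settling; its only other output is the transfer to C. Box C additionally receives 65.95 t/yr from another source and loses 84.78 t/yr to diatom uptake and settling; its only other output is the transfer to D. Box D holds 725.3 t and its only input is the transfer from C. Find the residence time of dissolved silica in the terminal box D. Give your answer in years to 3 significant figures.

7.82 yr

Box A: F(A→B) = (116.5 + 45.86) − 28.86 = 133.50 t/yr.
Box B: F(B→C) = (133.50 + 30.14) − 52.07 = 111.57 t/yr.
Box C: F(C→D) = (111.57 + 65.95) − 84.78 = 92.740 t/yr.
Box D throughput = its input = 92.740 t/yr; τ = 725.3 / 92.740 = 7.821 yr.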